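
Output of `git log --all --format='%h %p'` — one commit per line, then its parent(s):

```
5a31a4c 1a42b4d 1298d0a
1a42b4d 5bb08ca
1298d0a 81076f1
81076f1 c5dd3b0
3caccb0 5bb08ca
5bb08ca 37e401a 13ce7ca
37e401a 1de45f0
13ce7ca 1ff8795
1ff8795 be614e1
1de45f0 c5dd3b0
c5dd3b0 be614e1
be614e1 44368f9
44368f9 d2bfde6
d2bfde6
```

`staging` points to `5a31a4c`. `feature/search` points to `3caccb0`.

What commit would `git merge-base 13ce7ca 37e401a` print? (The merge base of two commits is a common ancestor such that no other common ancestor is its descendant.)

Ancestors of 13ce7ca: {13ce7ca, 1ff8795, 44368f9, be614e1, d2bfde6}.
Ancestors of 37e401a: {1de45f0, 37e401a, 44368f9, be614e1, c5dd3b0, d2bfde6}.
Common ancestors: {44368f9, be614e1, d2bfde6}.
Among these, be614e1 is not an ancestor of any other common ancestor — it is the merge base.

be614e1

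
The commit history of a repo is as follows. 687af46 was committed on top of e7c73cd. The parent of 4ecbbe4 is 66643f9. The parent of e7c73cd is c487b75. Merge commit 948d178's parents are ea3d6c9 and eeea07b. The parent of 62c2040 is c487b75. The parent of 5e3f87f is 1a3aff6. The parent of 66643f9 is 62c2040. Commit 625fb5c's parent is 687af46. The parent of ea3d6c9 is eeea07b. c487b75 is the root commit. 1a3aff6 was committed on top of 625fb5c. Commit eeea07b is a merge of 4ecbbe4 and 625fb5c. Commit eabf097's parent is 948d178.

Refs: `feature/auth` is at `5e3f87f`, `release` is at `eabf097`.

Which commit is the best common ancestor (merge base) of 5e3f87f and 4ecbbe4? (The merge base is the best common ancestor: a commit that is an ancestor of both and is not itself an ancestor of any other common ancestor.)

Ancestors of 5e3f87f: {1a3aff6, 5e3f87f, 625fb5c, 687af46, c487b75, e7c73cd}.
Ancestors of 4ecbbe4: {4ecbbe4, 62c2040, 66643f9, c487b75}.
Common ancestors: {c487b75}.
The only common ancestor is c487b75, so it is the merge base.

c487b75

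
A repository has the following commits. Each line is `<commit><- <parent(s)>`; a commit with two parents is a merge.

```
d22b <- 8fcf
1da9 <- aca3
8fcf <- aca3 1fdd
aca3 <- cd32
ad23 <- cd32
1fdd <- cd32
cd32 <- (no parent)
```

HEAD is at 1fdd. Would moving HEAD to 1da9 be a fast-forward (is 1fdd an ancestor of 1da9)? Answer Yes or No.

A fast-forward from 1fdd to 1da9 is possible iff 1fdd is an ancestor of 1da9.
Ancestors of 1da9: {1da9, aca3, cd32}.
1fdd is not among them, so fast-forward is not possible.

No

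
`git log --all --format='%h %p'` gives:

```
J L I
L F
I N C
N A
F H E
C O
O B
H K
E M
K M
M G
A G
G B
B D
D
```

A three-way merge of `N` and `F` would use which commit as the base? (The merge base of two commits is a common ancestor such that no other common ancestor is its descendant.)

Ancestors of N: {A, B, D, G, N}.
Ancestors of F: {B, D, E, F, G, H, K, M}.
Common ancestors: {B, D, G}.
Among these, G is not an ancestor of any other common ancestor — it is the merge base.

G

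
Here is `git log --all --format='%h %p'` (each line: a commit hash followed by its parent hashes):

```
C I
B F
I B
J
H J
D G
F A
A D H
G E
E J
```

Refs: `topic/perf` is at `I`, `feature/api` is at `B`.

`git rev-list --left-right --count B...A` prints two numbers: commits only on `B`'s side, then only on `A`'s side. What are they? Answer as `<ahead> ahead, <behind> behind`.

2 ahead, 0 behind

Reachable from B: {A, B, D, E, F, G, H, J}.
Reachable from A: {A, D, E, G, H, J}.
Only in B's history (ahead): {B, F} — 2.
Only in A's history (behind): {} — 0.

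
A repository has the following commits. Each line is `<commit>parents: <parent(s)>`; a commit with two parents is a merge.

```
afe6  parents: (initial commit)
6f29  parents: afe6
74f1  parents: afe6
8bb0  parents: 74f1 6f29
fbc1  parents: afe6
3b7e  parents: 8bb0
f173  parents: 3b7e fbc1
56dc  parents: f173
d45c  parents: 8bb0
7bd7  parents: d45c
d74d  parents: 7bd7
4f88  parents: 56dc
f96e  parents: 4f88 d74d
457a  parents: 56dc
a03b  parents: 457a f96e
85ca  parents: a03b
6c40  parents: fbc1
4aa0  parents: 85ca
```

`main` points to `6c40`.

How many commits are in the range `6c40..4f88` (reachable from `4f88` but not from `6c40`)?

7

Reachable from 4f88: {3b7e, 4f88, 56dc, 6f29, 74f1, 8bb0, afe6, f173, fbc1}.
Reachable from 6c40: {6c40, afe6, fbc1}.
In 4f88's history but not 6c40's: {3b7e, 4f88, 56dc, 6f29, 74f1, 8bb0, f173} — 7 commits.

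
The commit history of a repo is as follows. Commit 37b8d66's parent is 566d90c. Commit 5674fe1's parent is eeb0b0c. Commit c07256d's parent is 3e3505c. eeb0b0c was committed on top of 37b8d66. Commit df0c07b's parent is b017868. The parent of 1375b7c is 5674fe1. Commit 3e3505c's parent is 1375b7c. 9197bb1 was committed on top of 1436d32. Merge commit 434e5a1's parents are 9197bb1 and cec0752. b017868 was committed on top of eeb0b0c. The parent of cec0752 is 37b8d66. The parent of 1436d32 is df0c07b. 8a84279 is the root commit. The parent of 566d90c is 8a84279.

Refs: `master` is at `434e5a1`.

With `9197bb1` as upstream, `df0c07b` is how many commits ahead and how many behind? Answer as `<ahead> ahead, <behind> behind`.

Reachable from df0c07b: {37b8d66, 566d90c, 8a84279, b017868, df0c07b, eeb0b0c}.
Reachable from 9197bb1: {1436d32, 37b8d66, 566d90c, 8a84279, 9197bb1, b017868, df0c07b, eeb0b0c}.
Only in df0c07b's history (ahead): {} — 0.
Only in 9197bb1's history (behind): {1436d32, 9197bb1} — 2.

0 ahead, 2 behind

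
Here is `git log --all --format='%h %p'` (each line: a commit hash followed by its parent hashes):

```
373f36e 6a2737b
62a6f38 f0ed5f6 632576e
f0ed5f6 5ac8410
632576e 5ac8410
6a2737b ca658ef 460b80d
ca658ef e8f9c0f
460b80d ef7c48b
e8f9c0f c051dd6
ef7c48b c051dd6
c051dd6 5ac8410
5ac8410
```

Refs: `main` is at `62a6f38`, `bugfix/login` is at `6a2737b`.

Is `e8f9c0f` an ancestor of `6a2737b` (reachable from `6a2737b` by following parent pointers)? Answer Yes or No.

Ancestors of 6a2737b (commits reachable by following parents): {460b80d, 5ac8410, 6a2737b, c051dd6, ca658ef, e8f9c0f, ef7c48b}.
e8f9c0f is in that set, so it is an ancestor of 6a2737b.

Yes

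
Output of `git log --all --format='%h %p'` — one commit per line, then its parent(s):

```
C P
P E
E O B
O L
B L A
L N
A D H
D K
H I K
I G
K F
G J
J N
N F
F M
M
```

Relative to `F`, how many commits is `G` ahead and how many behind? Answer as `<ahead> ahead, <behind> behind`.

3 ahead, 0 behind

Reachable from G: {F, G, J, M, N}.
Reachable from F: {F, M}.
Only in G's history (ahead): {G, J, N} — 3.
Only in F's history (behind): {} — 0.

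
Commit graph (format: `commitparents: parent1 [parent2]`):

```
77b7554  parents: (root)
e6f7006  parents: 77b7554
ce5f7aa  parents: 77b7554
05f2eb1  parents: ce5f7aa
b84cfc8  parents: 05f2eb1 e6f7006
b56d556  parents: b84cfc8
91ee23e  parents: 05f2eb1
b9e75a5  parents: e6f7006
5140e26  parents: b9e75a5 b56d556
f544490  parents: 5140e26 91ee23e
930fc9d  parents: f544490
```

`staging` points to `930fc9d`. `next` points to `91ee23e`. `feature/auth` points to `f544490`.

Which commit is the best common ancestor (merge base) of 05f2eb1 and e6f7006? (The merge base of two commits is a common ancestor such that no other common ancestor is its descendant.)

77b7554

Ancestors of 05f2eb1: {05f2eb1, 77b7554, ce5f7aa}.
Ancestors of e6f7006: {77b7554, e6f7006}.
Common ancestors: {77b7554}.
The only common ancestor is 77b7554, so it is the merge base.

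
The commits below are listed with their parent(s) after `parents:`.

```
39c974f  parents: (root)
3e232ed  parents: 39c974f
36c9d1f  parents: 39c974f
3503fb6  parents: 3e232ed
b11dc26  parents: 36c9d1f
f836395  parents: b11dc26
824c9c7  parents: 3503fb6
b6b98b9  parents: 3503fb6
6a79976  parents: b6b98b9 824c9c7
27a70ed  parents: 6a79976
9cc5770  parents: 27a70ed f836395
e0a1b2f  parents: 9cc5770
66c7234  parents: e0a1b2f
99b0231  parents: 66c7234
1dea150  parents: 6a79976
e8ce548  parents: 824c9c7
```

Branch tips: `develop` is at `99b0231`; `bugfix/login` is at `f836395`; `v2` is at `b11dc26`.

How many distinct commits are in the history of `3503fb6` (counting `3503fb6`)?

3

Walking parent pointers from 3503fb6: reachable set = {3503fb6, 39c974f, 3e232ed}.
That is 3 commits.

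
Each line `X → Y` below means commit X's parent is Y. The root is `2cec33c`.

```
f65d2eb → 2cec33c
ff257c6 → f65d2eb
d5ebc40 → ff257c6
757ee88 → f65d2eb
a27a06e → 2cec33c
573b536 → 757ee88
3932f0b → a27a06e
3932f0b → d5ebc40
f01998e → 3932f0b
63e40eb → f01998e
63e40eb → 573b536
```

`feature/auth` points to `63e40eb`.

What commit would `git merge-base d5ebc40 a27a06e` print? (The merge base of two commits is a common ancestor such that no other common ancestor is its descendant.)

Ancestors of d5ebc40: {2cec33c, d5ebc40, f65d2eb, ff257c6}.
Ancestors of a27a06e: {2cec33c, a27a06e}.
Common ancestors: {2cec33c}.
The only common ancestor is 2cec33c, so it is the merge base.

2cec33c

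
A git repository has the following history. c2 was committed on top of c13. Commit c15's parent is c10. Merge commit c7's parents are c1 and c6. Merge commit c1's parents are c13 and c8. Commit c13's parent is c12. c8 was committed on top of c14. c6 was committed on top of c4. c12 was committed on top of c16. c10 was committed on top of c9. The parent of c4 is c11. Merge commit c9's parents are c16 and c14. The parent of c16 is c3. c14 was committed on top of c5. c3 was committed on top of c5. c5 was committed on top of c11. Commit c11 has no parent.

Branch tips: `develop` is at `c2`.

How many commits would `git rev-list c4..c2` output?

6

Reachable from c2: {c11, c12, c13, c16, c2, c3, c5}.
Reachable from c4: {c11, c4}.
In c2's history but not c4's: {c12, c13, c16, c2, c3, c5} — 6 commits.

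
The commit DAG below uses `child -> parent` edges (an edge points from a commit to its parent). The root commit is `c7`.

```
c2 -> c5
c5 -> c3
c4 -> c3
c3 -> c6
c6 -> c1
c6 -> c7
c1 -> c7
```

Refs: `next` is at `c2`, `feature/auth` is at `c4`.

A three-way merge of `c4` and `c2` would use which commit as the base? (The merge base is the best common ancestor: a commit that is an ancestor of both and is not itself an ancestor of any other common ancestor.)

Ancestors of c4: {c1, c3, c4, c6, c7}.
Ancestors of c2: {c1, c2, c3, c5, c6, c7}.
Common ancestors: {c1, c3, c6, c7}.
Among these, c3 is not an ancestor of any other common ancestor — it is the merge base.

c3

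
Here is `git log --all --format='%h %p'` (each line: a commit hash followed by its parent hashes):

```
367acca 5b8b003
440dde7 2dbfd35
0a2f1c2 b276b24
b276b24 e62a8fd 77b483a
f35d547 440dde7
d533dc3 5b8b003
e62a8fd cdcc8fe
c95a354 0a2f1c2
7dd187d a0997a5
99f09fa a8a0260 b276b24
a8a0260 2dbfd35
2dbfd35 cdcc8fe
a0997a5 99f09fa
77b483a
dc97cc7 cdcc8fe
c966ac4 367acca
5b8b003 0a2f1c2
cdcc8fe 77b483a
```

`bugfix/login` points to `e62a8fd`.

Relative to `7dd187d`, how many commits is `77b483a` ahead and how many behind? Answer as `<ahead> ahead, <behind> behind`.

0 ahead, 8 behind

Reachable from 77b483a: {77b483a}.
Reachable from 7dd187d: {2dbfd35, 77b483a, 7dd187d, 99f09fa, a0997a5, a8a0260, b276b24, cdcc8fe, e62a8fd}.
Only in 77b483a's history (ahead): {} — 0.
Only in 7dd187d's history (behind): {2dbfd35, 7dd187d, 99f09fa, a0997a5, a8a0260, b276b24, cdcc8fe, e62a8fd} — 8.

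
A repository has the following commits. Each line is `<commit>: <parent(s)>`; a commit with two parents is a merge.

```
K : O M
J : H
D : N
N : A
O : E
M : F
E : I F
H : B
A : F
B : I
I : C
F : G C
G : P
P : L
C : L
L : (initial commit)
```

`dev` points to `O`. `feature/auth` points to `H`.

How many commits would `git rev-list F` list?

5

Walking parent pointers from F: reachable set = {C, F, G, L, P}.
That is 5 commits.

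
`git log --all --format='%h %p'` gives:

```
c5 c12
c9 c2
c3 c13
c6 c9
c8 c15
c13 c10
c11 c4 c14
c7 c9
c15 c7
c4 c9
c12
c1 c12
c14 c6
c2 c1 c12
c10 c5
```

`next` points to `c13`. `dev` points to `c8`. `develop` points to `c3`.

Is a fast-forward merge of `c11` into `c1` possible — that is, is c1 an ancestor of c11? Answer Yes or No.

A fast-forward from c1 to c11 is possible iff c1 is an ancestor of c11.
Ancestors of c11: {c1, c11, c12, c14, c2, c4, c6, c9}.
c1 is among them, so fast-forward is possible.

Yes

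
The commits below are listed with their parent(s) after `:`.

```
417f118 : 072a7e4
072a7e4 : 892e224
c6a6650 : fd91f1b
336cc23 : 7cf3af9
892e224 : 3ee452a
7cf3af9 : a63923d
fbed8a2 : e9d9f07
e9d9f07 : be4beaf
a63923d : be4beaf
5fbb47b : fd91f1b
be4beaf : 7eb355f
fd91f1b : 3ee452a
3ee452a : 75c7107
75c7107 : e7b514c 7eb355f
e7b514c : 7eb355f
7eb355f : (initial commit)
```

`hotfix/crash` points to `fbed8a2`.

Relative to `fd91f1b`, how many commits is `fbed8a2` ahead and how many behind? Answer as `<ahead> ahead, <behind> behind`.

3 ahead, 4 behind

Reachable from fbed8a2: {7eb355f, be4beaf, e9d9f07, fbed8a2}.
Reachable from fd91f1b: {3ee452a, 75c7107, 7eb355f, e7b514c, fd91f1b}.
Only in fbed8a2's history (ahead): {be4beaf, e9d9f07, fbed8a2} — 3.
Only in fd91f1b's history (behind): {3ee452a, 75c7107, e7b514c, fd91f1b} — 4.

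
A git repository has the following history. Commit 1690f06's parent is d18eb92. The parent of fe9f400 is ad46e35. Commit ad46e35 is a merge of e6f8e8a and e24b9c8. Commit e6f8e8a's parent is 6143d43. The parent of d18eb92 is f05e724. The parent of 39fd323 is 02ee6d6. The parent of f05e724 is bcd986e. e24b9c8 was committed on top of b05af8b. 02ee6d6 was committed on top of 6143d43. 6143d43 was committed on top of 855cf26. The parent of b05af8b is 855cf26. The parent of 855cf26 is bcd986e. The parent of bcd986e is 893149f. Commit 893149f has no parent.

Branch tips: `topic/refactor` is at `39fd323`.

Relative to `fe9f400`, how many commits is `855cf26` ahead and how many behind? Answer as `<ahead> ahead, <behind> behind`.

0 ahead, 6 behind

Reachable from 855cf26: {855cf26, 893149f, bcd986e}.
Reachable from fe9f400: {6143d43, 855cf26, 893149f, ad46e35, b05af8b, bcd986e, e24b9c8, e6f8e8a, fe9f400}.
Only in 855cf26's history (ahead): {} — 0.
Only in fe9f400's history (behind): {6143d43, ad46e35, b05af8b, e24b9c8, e6f8e8a, fe9f400} — 6.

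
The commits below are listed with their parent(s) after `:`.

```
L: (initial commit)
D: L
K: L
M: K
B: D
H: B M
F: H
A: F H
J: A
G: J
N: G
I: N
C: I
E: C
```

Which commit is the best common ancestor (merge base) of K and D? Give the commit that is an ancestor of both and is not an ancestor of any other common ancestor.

L

Ancestors of K: {K, L}.
Ancestors of D: {D, L}.
Common ancestors: {L}.
The only common ancestor is L, so it is the merge base.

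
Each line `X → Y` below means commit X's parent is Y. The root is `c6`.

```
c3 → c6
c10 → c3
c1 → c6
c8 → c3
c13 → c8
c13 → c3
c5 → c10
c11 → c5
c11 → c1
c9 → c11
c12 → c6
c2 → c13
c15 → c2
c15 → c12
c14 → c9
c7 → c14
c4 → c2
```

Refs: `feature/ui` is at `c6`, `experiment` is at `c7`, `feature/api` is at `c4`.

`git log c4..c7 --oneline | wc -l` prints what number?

Reachable from c7: {c1, c10, c11, c14, c3, c5, c6, c7, c9}.
Reachable from c4: {c13, c2, c3, c4, c6, c8}.
In c7's history but not c4's: {c1, c10, c11, c14, c5, c7, c9} — 7 commits.

7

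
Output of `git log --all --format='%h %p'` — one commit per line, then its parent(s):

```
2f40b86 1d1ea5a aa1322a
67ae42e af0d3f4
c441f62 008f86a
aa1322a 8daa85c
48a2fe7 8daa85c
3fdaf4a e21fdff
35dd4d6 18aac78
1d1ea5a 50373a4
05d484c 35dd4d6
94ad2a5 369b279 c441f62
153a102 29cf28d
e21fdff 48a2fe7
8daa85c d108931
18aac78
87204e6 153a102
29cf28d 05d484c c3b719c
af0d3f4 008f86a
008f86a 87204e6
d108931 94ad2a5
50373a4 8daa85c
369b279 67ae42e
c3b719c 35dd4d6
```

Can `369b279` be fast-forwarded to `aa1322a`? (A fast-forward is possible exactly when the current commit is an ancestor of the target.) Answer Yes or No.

Yes

A fast-forward from 369b279 to aa1322a is possible iff 369b279 is an ancestor of aa1322a.
Ancestors of aa1322a: {008f86a, 05d484c, 153a102, 18aac78, 29cf28d, 35dd4d6, 369b279, 67ae42e, 87204e6, 8daa85c, 94ad2a5, aa1322a, af0d3f4, c3b719c, c441f62, d108931}.
369b279 is among them, so fast-forward is possible.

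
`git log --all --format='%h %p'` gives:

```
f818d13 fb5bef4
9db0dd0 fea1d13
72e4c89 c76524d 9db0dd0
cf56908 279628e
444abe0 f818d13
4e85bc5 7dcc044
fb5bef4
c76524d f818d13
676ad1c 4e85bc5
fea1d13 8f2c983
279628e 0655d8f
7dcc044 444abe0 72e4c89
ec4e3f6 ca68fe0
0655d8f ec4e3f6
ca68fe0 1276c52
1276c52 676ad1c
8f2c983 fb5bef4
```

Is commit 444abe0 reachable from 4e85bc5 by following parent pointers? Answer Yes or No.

Ancestors of 4e85bc5 (commits reachable by following parents): {444abe0, 4e85bc5, 72e4c89, 7dcc044, 8f2c983, 9db0dd0, c76524d, f818d13, fb5bef4, fea1d13}.
444abe0 is in that set, so it is an ancestor of 4e85bc5.

Yes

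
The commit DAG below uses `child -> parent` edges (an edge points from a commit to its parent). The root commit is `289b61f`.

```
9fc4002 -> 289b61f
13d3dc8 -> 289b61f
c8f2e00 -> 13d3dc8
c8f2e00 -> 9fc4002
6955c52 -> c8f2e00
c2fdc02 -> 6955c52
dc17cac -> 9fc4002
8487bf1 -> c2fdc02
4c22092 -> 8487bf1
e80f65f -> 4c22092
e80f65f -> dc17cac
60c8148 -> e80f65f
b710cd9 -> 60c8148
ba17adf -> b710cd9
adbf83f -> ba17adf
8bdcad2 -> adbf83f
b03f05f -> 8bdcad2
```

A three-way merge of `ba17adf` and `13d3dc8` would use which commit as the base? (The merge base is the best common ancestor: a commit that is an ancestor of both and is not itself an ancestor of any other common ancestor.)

13d3dc8

Ancestors of ba17adf: {13d3dc8, 289b61f, 4c22092, 60c8148, 6955c52, 8487bf1, 9fc4002, b710cd9, ba17adf, c2fdc02, c8f2e00, dc17cac, e80f65f}.
Ancestors of 13d3dc8: {13d3dc8, 289b61f}.
Common ancestors: {13d3dc8, 289b61f}.
Among these, 13d3dc8 is not an ancestor of any other common ancestor — it is the merge base.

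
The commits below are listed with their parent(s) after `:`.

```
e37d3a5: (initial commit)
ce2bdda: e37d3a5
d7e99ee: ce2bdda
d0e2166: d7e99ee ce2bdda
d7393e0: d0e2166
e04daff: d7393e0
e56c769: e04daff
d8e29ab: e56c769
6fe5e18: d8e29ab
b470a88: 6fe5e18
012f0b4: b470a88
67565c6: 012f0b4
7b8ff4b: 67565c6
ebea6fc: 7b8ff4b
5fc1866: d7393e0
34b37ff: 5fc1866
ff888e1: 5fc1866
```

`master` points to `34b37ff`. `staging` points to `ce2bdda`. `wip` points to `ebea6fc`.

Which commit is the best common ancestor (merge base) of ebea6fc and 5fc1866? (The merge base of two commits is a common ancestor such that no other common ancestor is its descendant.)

Ancestors of ebea6fc: {012f0b4, 67565c6, 6fe5e18, 7b8ff4b, b470a88, ce2bdda, d0e2166, d7393e0, d7e99ee, d8e29ab, e04daff, e37d3a5, e56c769, ebea6fc}.
Ancestors of 5fc1866: {5fc1866, ce2bdda, d0e2166, d7393e0, d7e99ee, e37d3a5}.
Common ancestors: {ce2bdda, d0e2166, d7393e0, d7e99ee, e37d3a5}.
Among these, d7393e0 is not an ancestor of any other common ancestor — it is the merge base.

d7393e0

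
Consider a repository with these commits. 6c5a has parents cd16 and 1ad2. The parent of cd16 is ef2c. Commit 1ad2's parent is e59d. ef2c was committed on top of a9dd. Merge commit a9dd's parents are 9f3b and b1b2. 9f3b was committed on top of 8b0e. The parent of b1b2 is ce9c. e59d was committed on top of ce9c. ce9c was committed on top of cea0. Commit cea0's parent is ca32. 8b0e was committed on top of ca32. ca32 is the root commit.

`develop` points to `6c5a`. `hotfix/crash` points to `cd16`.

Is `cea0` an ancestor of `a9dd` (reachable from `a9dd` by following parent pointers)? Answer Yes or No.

Ancestors of a9dd (commits reachable by following parents): {8b0e, 9f3b, a9dd, b1b2, ca32, ce9c, cea0}.
cea0 is in that set, so it is an ancestor of a9dd.

Yes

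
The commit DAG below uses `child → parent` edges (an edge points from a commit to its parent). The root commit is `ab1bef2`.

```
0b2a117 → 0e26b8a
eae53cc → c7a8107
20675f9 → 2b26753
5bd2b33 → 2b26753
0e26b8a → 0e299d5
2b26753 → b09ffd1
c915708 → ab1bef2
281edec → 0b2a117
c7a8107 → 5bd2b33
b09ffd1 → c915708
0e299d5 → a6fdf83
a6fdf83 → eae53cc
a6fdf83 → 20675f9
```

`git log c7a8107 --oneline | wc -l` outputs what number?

Walking parent pointers from c7a8107: reachable set = {2b26753, 5bd2b33, ab1bef2, b09ffd1, c7a8107, c915708}.
That is 6 commits.

6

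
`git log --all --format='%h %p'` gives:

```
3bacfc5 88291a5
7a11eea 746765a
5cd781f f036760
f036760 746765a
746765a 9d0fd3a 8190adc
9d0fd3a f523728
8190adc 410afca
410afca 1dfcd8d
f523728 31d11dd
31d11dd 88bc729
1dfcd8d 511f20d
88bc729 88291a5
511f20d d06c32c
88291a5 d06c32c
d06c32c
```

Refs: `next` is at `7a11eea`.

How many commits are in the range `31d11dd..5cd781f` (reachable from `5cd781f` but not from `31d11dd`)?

Reachable from 5cd781f: {1dfcd8d, 31d11dd, 410afca, 511f20d, 5cd781f, 746765a, 8190adc, 88291a5, 88bc729, 9d0fd3a, d06c32c, f036760, f523728}.
Reachable from 31d11dd: {31d11dd, 88291a5, 88bc729, d06c32c}.
In 5cd781f's history but not 31d11dd's: {1dfcd8d, 410afca, 511f20d, 5cd781f, 746765a, 8190adc, 9d0fd3a, f036760, f523728} — 9 commits.

9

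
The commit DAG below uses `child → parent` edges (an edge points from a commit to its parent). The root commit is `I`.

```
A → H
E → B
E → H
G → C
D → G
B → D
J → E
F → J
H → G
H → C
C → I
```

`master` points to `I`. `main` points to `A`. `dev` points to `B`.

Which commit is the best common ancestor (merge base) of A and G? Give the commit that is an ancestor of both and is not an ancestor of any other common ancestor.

G

Ancestors of A: {A, C, G, H, I}.
Ancestors of G: {C, G, I}.
Common ancestors: {C, G, I}.
Among these, G is not an ancestor of any other common ancestor — it is the merge base.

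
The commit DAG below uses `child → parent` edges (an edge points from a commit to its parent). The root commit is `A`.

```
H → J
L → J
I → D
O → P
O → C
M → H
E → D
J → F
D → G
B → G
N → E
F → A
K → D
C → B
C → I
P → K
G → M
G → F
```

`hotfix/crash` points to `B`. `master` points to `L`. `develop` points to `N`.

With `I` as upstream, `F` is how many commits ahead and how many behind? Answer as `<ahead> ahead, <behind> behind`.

Reachable from F: {A, F}.
Reachable from I: {A, D, F, G, H, I, J, M}.
Only in F's history (ahead): {} — 0.
Only in I's history (behind): {D, G, H, I, J, M} — 6.

0 ahead, 6 behind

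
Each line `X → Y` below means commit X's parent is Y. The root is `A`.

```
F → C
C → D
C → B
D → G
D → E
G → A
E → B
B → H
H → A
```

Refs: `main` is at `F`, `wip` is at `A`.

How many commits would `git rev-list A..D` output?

5

Reachable from D: {A, B, D, E, G, H}.
Reachable from A: {A}.
In D's history but not A's: {B, D, E, G, H} — 5 commits.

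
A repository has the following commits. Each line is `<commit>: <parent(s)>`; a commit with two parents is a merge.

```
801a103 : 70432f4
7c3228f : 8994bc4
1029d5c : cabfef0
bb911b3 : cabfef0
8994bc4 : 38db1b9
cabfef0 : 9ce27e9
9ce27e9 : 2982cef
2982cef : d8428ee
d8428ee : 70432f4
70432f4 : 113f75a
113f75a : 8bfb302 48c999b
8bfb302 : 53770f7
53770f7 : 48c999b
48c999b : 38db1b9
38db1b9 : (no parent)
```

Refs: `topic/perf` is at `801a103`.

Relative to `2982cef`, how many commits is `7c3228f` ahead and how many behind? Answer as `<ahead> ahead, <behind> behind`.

Reachable from 7c3228f: {38db1b9, 7c3228f, 8994bc4}.
Reachable from 2982cef: {113f75a, 2982cef, 38db1b9, 48c999b, 53770f7, 70432f4, 8bfb302, d8428ee}.
Only in 7c3228f's history (ahead): {7c3228f, 8994bc4} — 2.
Only in 2982cef's history (behind): {113f75a, 2982cef, 48c999b, 53770f7, 70432f4, 8bfb302, d8428ee} — 7.

2 ahead, 7 behind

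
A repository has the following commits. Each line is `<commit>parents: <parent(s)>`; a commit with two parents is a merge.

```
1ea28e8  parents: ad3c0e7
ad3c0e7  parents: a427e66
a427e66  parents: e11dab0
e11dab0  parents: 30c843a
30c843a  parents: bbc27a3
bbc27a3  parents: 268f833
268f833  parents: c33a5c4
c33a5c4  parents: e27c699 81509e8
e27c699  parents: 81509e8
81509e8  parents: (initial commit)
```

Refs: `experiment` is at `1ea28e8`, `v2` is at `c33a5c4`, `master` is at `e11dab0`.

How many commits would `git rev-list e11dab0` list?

7

Walking parent pointers from e11dab0: reachable set = {268f833, 30c843a, 81509e8, bbc27a3, c33a5c4, e11dab0, e27c699}.
That is 7 commits.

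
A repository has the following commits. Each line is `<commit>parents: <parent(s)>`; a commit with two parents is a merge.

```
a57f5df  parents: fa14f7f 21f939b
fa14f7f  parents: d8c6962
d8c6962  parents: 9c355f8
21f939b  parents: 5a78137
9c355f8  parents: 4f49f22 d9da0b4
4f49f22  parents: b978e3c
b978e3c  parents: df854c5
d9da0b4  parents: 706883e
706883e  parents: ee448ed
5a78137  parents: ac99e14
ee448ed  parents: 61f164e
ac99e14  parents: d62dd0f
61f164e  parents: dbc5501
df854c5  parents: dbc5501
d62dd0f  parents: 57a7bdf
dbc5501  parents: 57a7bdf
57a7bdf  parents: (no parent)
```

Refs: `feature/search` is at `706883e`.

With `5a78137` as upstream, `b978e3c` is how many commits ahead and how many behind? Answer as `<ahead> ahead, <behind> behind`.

3 ahead, 3 behind

Reachable from b978e3c: {57a7bdf, b978e3c, dbc5501, df854c5}.
Reachable from 5a78137: {57a7bdf, 5a78137, ac99e14, d62dd0f}.
Only in b978e3c's history (ahead): {b978e3c, dbc5501, df854c5} — 3.
Only in 5a78137's history (behind): {5a78137, ac99e14, d62dd0f} — 3.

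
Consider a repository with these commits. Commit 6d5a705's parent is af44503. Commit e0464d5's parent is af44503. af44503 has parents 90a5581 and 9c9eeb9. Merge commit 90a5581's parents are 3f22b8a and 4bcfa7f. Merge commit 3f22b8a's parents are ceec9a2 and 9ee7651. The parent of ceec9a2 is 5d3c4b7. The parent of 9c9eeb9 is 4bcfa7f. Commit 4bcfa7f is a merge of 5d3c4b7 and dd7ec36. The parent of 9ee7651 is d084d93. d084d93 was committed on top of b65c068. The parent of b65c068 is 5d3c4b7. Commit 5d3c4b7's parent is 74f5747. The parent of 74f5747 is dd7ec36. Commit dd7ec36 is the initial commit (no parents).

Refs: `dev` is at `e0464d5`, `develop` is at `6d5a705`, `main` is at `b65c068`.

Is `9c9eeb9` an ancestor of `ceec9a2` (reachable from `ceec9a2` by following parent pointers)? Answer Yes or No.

No

Ancestors of ceec9a2: {5d3c4b7, 74f5747, ceec9a2, dd7ec36}.
9c9eeb9 is not in that set, so it is not an ancestor of ceec9a2.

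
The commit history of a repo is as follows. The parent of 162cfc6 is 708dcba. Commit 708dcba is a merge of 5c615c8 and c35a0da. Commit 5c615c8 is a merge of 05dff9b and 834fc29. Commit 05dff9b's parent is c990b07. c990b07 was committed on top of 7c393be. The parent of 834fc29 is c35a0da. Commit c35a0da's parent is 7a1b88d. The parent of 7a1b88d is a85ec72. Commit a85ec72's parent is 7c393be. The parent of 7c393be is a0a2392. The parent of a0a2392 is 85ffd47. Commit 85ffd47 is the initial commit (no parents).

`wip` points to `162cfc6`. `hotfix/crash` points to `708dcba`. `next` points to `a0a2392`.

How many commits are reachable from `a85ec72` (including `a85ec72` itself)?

4

Walking parent pointers from a85ec72: reachable set = {7c393be, 85ffd47, a0a2392, a85ec72}.
That is 4 commits.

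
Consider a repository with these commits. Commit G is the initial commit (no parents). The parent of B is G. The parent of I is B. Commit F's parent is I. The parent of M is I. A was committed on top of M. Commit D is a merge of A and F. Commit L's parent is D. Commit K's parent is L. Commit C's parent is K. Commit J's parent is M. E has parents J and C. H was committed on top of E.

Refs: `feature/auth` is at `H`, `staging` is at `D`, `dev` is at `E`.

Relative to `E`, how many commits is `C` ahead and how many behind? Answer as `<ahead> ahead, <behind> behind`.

Reachable from C: {A, B, C, D, F, G, I, K, L, M}.
Reachable from E: {A, B, C, D, E, F, G, I, J, K, L, M}.
Only in C's history (ahead): {} — 0.
Only in E's history (behind): {E, J} — 2.

0 ahead, 2 behind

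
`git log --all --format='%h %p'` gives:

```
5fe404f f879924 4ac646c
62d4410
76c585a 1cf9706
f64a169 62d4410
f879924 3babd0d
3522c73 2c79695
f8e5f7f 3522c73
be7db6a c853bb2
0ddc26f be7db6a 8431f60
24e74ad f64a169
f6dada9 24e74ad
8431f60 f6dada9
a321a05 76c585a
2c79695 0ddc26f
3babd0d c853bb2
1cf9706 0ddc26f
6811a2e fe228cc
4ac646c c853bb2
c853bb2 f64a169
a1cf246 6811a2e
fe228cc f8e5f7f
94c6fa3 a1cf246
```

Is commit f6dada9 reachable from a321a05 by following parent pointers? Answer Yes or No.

Yes

Ancestors of a321a05 (commits reachable by following parents): {0ddc26f, 1cf9706, 24e74ad, 62d4410, 76c585a, 8431f60, a321a05, be7db6a, c853bb2, f64a169, f6dada9}.
f6dada9 is in that set, so it is an ancestor of a321a05.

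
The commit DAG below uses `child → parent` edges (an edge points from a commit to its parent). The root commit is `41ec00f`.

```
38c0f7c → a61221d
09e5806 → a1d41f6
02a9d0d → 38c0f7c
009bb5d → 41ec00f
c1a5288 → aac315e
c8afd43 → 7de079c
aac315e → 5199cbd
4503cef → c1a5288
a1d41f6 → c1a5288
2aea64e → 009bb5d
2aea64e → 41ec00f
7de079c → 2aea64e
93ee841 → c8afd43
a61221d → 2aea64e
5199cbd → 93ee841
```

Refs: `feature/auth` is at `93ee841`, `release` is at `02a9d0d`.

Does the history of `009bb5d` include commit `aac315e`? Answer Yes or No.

Ancestors of 009bb5d: {009bb5d, 41ec00f}.
aac315e is not in that set, so it is not an ancestor of 009bb5d.

No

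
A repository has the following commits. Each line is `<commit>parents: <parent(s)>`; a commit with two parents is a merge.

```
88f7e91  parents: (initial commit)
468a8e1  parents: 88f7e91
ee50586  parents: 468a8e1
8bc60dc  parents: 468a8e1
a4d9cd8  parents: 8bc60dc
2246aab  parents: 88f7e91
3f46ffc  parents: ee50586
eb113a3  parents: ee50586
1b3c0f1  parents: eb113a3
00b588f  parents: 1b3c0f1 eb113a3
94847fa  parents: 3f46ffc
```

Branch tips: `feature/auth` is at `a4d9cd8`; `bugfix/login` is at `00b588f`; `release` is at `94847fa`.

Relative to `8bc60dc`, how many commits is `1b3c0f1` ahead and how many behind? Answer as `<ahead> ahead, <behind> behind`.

Reachable from 1b3c0f1: {1b3c0f1, 468a8e1, 88f7e91, eb113a3, ee50586}.
Reachable from 8bc60dc: {468a8e1, 88f7e91, 8bc60dc}.
Only in 1b3c0f1's history (ahead): {1b3c0f1, eb113a3, ee50586} — 3.
Only in 8bc60dc's history (behind): {8bc60dc} — 1.

3 ahead, 1 behind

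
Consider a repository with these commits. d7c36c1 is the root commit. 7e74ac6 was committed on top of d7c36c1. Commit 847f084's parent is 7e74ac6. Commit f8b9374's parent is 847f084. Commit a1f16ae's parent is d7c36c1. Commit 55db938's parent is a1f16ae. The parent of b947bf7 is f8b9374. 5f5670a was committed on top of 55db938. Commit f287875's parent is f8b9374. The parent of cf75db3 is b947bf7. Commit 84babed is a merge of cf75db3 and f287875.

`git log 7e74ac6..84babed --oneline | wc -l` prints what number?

6

Reachable from 84babed: {7e74ac6, 847f084, 84babed, b947bf7, cf75db3, d7c36c1, f287875, f8b9374}.
Reachable from 7e74ac6: {7e74ac6, d7c36c1}.
In 84babed's history but not 7e74ac6's: {847f084, 84babed, b947bf7, cf75db3, f287875, f8b9374} — 6 commits.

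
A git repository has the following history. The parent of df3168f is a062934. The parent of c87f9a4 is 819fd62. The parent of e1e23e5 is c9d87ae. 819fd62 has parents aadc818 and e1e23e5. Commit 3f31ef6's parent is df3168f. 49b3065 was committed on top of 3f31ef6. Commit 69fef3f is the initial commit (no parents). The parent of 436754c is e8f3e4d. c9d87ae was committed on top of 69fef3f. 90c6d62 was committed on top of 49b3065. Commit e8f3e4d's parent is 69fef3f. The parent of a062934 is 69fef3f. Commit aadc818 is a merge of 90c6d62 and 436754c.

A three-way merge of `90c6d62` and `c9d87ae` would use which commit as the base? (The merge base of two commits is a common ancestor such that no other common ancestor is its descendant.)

69fef3f

Ancestors of 90c6d62: {3f31ef6, 49b3065, 69fef3f, 90c6d62, a062934, df3168f}.
Ancestors of c9d87ae: {69fef3f, c9d87ae}.
Common ancestors: {69fef3f}.
The only common ancestor is 69fef3f, so it is the merge base.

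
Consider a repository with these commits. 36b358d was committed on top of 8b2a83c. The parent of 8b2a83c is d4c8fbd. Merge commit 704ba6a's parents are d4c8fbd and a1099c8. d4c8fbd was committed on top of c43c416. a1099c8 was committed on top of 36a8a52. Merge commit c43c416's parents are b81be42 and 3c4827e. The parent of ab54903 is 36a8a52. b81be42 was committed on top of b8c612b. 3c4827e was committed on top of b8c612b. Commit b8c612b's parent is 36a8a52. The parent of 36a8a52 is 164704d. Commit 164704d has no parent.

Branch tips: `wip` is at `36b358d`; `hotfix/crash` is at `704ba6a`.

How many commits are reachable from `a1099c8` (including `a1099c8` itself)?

3

Walking parent pointers from a1099c8: reachable set = {164704d, 36a8a52, a1099c8}.
That is 3 commits.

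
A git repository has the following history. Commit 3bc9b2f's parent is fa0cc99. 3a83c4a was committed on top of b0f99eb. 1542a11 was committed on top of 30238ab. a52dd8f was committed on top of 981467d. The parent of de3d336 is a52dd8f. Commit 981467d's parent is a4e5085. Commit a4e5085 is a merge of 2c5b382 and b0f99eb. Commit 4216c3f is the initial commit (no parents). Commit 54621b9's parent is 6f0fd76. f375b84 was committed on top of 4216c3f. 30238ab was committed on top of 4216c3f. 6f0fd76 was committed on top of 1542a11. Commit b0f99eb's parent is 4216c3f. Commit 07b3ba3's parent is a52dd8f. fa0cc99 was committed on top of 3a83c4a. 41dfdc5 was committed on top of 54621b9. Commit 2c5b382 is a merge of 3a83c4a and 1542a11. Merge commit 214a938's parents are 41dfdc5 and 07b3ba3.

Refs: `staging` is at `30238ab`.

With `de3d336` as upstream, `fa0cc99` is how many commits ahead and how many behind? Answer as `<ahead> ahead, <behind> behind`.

1 ahead, 7 behind

Reachable from fa0cc99: {3a83c4a, 4216c3f, b0f99eb, fa0cc99}.
Reachable from de3d336: {1542a11, 2c5b382, 30238ab, 3a83c4a, 4216c3f, 981467d, a4e5085, a52dd8f, b0f99eb, de3d336}.
Only in fa0cc99's history (ahead): {fa0cc99} — 1.
Only in de3d336's history (behind): {1542a11, 2c5b382, 30238ab, 981467d, a4e5085, a52dd8f, de3d336} — 7.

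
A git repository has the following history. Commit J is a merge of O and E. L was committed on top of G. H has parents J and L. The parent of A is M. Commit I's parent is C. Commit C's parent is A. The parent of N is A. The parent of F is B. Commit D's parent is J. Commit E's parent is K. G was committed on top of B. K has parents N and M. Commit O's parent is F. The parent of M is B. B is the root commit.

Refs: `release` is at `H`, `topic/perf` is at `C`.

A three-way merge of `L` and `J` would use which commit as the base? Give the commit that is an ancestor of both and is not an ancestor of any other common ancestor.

Ancestors of L: {B, G, L}.
Ancestors of J: {A, B, E, F, J, K, M, N, O}.
Common ancestors: {B}.
The only common ancestor is B, so it is the merge base.

B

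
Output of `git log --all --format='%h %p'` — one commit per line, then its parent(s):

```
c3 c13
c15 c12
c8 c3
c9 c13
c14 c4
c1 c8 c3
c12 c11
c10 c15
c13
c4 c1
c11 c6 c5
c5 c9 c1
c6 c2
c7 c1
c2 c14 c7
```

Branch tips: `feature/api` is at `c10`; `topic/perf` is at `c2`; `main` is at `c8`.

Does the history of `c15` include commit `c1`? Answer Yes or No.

Yes

Ancestors of c15 (commits reachable by following parents): {c1, c11, c12, c13, c14, c15, c2, c3, c4, c5, c6, c7, c8, c9}.
c1 is in that set, so it is an ancestor of c15.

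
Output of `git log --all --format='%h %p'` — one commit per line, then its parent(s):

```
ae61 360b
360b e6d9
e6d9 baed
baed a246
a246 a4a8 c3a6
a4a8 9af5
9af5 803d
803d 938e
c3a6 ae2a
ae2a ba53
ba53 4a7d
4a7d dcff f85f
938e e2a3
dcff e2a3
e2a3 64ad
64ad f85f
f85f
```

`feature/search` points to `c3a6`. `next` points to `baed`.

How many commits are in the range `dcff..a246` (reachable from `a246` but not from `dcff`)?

Reachable from a246: {4a7d, 64ad, 803d, 938e, 9af5, a246, a4a8, ae2a, ba53, c3a6, dcff, e2a3, f85f}.
Reachable from dcff: {64ad, dcff, e2a3, f85f}.
In a246's history but not dcff's: {4a7d, 803d, 938e, 9af5, a246, a4a8, ae2a, ba53, c3a6} — 9 commits.

9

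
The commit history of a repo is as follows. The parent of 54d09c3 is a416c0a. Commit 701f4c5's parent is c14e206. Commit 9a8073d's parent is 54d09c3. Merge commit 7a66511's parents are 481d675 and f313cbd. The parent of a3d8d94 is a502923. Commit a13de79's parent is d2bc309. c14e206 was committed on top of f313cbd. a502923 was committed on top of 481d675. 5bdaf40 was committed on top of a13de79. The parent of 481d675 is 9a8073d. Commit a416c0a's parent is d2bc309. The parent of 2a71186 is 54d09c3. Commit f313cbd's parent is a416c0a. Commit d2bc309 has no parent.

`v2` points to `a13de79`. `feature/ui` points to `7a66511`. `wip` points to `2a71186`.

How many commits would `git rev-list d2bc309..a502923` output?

5

Reachable from a502923: {481d675, 54d09c3, 9a8073d, a416c0a, a502923, d2bc309}.
Reachable from d2bc309: {d2bc309}.
In a502923's history but not d2bc309's: {481d675, 54d09c3, 9a8073d, a416c0a, a502923} — 5 commits.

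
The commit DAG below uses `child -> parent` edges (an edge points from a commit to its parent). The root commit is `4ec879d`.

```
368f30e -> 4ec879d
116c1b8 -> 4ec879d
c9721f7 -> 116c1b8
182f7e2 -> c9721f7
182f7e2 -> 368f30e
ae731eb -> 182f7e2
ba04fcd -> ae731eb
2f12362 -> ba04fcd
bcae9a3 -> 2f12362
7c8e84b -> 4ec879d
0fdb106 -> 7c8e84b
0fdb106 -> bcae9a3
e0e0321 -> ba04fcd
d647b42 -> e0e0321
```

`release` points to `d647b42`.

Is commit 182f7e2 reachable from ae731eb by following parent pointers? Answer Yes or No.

Ancestors of ae731eb (commits reachable by following parents): {116c1b8, 182f7e2, 368f30e, 4ec879d, ae731eb, c9721f7}.
182f7e2 is in that set, so it is an ancestor of ae731eb.

Yes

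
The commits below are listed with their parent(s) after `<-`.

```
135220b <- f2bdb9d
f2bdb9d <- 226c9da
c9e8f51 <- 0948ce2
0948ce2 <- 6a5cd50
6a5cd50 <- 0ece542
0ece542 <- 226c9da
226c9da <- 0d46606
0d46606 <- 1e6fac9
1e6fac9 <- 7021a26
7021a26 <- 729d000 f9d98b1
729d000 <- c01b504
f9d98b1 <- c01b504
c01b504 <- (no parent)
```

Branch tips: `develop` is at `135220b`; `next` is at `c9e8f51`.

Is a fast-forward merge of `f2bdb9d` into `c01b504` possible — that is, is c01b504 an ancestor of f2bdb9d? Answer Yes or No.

Yes

A fast-forward from c01b504 to f2bdb9d is possible iff c01b504 is an ancestor of f2bdb9d.
Ancestors of f2bdb9d: {0d46606, 1e6fac9, 226c9da, 7021a26, 729d000, c01b504, f2bdb9d, f9d98b1}.
c01b504 is among them, so fast-forward is possible.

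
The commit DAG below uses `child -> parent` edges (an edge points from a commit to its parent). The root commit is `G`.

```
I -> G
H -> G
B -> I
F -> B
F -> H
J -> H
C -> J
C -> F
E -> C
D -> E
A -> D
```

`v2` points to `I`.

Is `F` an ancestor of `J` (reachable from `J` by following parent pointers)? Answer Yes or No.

No

Ancestors of J: {G, H, J}.
F is not in that set, so it is not an ancestor of J.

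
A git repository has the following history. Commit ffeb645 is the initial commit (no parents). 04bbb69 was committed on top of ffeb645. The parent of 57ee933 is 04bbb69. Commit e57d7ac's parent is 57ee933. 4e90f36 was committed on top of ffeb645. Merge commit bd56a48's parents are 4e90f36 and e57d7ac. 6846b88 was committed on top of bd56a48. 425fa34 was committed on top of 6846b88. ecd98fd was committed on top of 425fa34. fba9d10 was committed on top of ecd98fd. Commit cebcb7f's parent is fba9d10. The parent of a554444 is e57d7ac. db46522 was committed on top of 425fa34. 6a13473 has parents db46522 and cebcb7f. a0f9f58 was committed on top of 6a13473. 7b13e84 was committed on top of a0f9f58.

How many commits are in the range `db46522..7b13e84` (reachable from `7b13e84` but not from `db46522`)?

Reachable from 7b13e84: {04bbb69, 425fa34, 4e90f36, 57ee933, 6846b88, 6a13473, 7b13e84, a0f9f58, bd56a48, cebcb7f, db46522, e57d7ac, ecd98fd, fba9d10, ffeb645}.
Reachable from db46522: {04bbb69, 425fa34, 4e90f36, 57ee933, 6846b88, bd56a48, db46522, e57d7ac, ffeb645}.
In 7b13e84's history but not db46522's: {6a13473, 7b13e84, a0f9f58, cebcb7f, ecd98fd, fba9d10} — 6 commits.

6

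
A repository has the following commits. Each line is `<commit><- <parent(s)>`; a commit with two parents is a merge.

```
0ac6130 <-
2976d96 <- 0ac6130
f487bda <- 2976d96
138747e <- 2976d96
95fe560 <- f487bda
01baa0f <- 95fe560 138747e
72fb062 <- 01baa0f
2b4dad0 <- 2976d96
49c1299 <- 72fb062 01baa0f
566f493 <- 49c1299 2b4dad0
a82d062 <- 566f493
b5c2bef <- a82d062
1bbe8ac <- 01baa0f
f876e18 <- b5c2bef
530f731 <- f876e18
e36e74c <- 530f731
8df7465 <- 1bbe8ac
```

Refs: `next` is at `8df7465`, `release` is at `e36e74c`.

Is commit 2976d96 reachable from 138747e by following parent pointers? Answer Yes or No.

Yes

Ancestors of 138747e (commits reachable by following parents): {0ac6130, 138747e, 2976d96}.
2976d96 is in that set, so it is an ancestor of 138747e.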